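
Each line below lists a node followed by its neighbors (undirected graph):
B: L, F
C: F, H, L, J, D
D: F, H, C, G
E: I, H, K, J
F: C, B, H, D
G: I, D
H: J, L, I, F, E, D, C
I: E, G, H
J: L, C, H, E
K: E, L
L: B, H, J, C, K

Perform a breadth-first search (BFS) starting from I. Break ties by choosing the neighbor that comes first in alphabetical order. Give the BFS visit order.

Visit I; enqueue E, G, H → queue [E, G, H]
Visit E; enqueue J, K → queue [G, H, J, K]
Visit G; enqueue D → queue [H, J, K, D]
Visit H; enqueue C, F, L → queue [J, K, D, C, F, L]
Visit J → queue [K, D, C, F, L]
Visit K → queue [D, C, F, L]
Visit D → queue [C, F, L]
Visit C → queue [F, L]
Visit F; enqueue B → queue [L, B]
Visit L → queue [B]
Visit B → queue []

I, E, G, H, J, K, D, C, F, L, B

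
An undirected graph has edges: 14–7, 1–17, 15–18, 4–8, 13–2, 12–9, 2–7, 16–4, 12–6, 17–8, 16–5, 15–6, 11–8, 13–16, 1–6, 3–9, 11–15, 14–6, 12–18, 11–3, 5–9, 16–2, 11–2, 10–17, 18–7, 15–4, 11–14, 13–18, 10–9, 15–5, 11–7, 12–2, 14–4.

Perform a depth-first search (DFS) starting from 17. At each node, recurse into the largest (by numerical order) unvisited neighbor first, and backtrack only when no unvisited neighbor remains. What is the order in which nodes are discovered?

17, 10, 9, 12, 18, 15, 11, 14, 7, 2, 16, 13, 5, 4, 8, 6, 1, 3

Visit 17
17 → 10
10 → 9
9 → 12
12 → 18
18 → 15
15 → 11
11 → 14
14 → 7
7 → 2
2 → 16
16 → 13
16 → 5
16 → 4
4 → 8
14 → 6
6 → 1
11 → 3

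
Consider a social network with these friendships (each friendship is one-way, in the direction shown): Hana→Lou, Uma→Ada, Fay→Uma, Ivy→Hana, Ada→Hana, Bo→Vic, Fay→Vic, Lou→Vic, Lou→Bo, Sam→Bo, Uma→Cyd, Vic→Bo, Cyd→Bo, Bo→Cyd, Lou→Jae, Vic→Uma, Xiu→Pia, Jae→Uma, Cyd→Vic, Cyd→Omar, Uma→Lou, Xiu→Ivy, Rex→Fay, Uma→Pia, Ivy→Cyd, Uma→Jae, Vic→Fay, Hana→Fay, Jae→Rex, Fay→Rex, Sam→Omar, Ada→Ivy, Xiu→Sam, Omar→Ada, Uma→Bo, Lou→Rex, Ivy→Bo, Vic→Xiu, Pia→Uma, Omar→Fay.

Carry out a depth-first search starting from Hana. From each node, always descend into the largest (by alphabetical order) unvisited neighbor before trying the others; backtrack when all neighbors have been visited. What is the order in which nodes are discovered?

Hana, Lou, Vic, Xiu, Sam, Omar, Fay, Uma, Pia, Jae, Rex, Cyd, Bo, Ada, Ivy

Visit Hana
Hana → Lou
Lou → Vic
Vic → Xiu
Xiu → Sam
Sam → Omar
Omar → Fay
Fay → Uma
Uma → Pia
Uma → Jae
Jae → Rex
Uma → Cyd
Cyd → Bo
Uma → Ada
Ada → Ivy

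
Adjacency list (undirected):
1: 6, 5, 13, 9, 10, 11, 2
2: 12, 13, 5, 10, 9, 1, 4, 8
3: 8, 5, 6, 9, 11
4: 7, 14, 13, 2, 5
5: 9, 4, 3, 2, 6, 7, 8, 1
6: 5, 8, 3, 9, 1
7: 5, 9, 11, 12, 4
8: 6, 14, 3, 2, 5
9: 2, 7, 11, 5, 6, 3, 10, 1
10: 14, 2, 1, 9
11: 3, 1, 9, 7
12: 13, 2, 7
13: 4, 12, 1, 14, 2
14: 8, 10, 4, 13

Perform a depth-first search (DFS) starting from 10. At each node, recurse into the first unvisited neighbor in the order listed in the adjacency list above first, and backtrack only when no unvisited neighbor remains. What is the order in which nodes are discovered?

Visit 10
10 → 14
14 → 8
8 → 6
6 → 5
5 → 9
9 → 2
2 → 12
12 → 13
13 → 4
4 → 7
7 → 11
11 → 3
11 → 1

10, 14, 8, 6, 5, 9, 2, 12, 13, 4, 7, 11, 3, 1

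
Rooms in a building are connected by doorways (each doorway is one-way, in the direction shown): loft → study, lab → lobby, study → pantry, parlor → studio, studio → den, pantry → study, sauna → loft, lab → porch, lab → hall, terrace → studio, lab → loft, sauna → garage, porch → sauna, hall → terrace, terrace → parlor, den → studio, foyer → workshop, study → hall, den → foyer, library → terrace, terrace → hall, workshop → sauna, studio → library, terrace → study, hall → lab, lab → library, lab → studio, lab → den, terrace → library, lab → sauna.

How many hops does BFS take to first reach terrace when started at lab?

Level 0: lab
Level 1: den, hall, library, lobby, loft, porch, sauna, studio
Level 2: foyer, garage, study, terrace
Level 3: pantry, parlor, workshop
terrace first appears at level 2.

2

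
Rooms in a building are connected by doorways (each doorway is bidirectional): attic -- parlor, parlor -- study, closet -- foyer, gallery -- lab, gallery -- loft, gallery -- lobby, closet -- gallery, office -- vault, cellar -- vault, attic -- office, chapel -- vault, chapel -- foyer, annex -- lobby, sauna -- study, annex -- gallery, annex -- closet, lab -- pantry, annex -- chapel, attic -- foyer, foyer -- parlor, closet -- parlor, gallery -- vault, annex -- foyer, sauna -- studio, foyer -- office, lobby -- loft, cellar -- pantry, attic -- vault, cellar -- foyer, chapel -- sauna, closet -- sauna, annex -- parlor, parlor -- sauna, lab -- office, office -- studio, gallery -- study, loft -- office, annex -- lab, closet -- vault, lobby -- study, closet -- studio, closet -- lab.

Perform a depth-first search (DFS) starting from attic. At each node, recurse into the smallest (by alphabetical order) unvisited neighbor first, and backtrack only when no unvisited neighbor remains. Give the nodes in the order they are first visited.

Visit attic
attic → foyer
foyer → annex
annex → chapel
chapel → sauna
sauna → closet
closet → gallery
gallery → lab
lab → office
office → loft
loft → lobby
lobby → study
study → parlor
office → studio
office → vault
vault → cellar
cellar → pantry

attic, foyer, annex, chapel, sauna, closet, gallery, lab, office, loft, lobby, study, parlor, studio, vault, cellar, pantry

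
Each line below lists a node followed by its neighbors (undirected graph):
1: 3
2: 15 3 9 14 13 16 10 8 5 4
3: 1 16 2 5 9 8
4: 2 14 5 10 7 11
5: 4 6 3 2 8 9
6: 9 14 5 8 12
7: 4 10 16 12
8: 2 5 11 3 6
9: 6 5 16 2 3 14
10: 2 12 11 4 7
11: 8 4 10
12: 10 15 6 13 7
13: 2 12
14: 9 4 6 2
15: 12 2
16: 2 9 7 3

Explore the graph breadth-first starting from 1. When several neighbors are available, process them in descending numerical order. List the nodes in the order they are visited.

1, 3, 16, 9, 8, 5, 2, 7, 14, 6, 11, 4, 15, 13, 10, 12

Visit 1; enqueue 3 → queue [3]
Visit 3; enqueue 16, 9, 8, 5, 2 → queue [16, 9, 8, 5, 2]
Visit 16; enqueue 7 → queue [9, 8, 5, 2, 7]
Visit 9; enqueue 14, 6 → queue [8, 5, 2, 7, 14, 6]
Visit 8; enqueue 11 → queue [5, 2, 7, 14, 6, 11]
Visit 5; enqueue 4 → queue [2, 7, 14, 6, 11, 4]
Visit 2; enqueue 15, 13, 10 → queue [7, 14, 6, 11, 4, 15, 13, 10]
Visit 7; enqueue 12 → queue [14, 6, 11, 4, 15, 13, 10, 12]
Visit 14 → queue [6, 11, 4, 15, 13, 10, 12]
Visit 6 → queue [11, 4, 15, 13, 10, 12]
Visit 11 → queue [4, 15, 13, 10, 12]
Visit 4 → queue [15, 13, 10, 12]
Visit 15 → queue [13, 10, 12]
Visit 13 → queue [10, 12]
Visit 10 → queue [12]
Visit 12 → queue []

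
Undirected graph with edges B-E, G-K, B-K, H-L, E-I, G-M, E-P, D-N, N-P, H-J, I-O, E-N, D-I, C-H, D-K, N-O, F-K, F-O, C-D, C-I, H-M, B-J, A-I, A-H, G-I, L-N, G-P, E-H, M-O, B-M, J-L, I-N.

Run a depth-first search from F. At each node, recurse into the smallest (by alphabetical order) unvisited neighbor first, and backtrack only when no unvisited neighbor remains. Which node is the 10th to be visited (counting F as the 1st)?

N

Visit F
F → K
K → B
B → E
E → H
H → A
A → I
I → C
C → D
D → N
N → L
L → J
N → O
O → M
M → G
G → P

Visit order: F, K, B, E, H, A, I, C, D, N, L, J, O, M, G, P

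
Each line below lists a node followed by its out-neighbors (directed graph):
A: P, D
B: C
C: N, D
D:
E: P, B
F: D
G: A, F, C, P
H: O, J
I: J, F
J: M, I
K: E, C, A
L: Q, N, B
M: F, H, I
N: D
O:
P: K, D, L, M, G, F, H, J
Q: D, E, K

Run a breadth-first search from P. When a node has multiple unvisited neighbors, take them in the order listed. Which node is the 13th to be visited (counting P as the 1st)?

Visit P; enqueue K, D, L, M, G, F, H, J → queue [K, D, L, M, G, F, H, J]
Visit K; enqueue E, C, A → queue [D, L, M, G, F, H, J, E, C, A]
Visit D → queue [L, M, G, F, H, J, E, C, A]
Visit L; enqueue Q, N, B → queue [M, G, F, H, J, E, C, A, Q, N, B]
Visit M; enqueue I → queue [G, F, H, J, E, C, A, Q, N, B, I]
Visit G → queue [F, H, J, E, C, A, Q, N, B, I]
Visit F → queue [H, J, E, C, A, Q, N, B, I]
Visit H; enqueue O → queue [J, E, C, A, Q, N, B, I, O]
Visit J → queue [E, C, A, Q, N, B, I, O]
Visit E → queue [C, A, Q, N, B, I, O]
Visit C → queue [A, Q, N, B, I, O]
Visit A → queue [Q, N, B, I, O]
Visit Q → queue [N, B, I, O]
Visit N → queue [B, I, O]
Visit B → queue [I, O]
Visit I → queue [O]
Visit O → queue []

Visit order: P, K, D, L, M, G, F, H, J, E, C, A, Q, N, B, I, O

Q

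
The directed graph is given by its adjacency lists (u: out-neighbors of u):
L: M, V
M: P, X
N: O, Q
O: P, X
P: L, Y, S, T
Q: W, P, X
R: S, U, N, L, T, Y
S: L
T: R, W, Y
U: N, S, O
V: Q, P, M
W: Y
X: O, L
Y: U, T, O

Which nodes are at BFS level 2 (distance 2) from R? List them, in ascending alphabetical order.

M, O, Q, V, W

Level 0: R
Level 1: L, N, S, T, U, Y
Level 2: M, O, Q, V, W
Level 3: P, X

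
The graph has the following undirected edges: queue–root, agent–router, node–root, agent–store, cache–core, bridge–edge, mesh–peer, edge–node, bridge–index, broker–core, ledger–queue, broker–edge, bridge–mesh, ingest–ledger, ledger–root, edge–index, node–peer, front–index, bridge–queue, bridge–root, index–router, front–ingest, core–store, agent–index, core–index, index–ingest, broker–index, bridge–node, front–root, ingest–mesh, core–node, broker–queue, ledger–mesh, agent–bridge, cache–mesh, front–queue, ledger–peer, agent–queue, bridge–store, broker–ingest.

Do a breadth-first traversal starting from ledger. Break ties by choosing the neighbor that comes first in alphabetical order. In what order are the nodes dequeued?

Visit ledger; enqueue ingest, mesh, peer, queue, root → queue [ingest, mesh, peer, queue, root]
Visit ingest; enqueue broker, front, index → queue [mesh, peer, queue, root, broker, front, index]
Visit mesh; enqueue bridge, cache → queue [peer, queue, root, broker, front, index, bridge, cache]
Visit peer; enqueue node → queue [queue, root, broker, front, index, bridge, cache, node]
Visit queue; enqueue agent → queue [root, broker, front, index, bridge, cache, node, agent]
Visit root → queue [broker, front, index, bridge, cache, node, agent]
Visit broker; enqueue core, edge → queue [front, index, bridge, cache, node, agent, core, edge]
Visit front → queue [index, bridge, cache, node, agent, core, edge]
Visit index; enqueue router → queue [bridge, cache, node, agent, core, edge, router]
Visit bridge; enqueue store → queue [cache, node, agent, core, edge, router, store]
Visit cache → queue [node, agent, core, edge, router, store]
Visit node → queue [agent, core, edge, router, store]
Visit agent → queue [core, edge, router, store]
Visit core → queue [edge, router, store]
Visit edge → queue [router, store]
Visit router → queue [store]
Visit store → queue []

ledger, ingest, mesh, peer, queue, root, broker, front, index, bridge, cache, node, agent, core, edge, router, store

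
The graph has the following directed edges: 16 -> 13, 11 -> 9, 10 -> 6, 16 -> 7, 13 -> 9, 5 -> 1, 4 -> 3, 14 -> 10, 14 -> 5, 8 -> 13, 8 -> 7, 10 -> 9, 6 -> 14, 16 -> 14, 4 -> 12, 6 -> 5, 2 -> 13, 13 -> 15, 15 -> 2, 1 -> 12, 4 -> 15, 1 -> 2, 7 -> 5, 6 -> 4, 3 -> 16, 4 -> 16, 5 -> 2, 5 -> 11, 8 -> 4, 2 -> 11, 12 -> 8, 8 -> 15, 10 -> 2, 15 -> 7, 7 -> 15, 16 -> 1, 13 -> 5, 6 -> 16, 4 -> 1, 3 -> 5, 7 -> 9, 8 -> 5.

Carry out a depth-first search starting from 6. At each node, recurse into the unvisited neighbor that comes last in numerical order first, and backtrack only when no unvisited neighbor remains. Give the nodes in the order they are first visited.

Visit 6
6 → 16
16 → 14
14 → 10
10 → 9
10 → 2
2 → 13
13 → 15
15 → 7
7 → 5
5 → 11
5 → 1
1 → 12
12 → 8
8 → 4
4 → 3

6 16 14 10 9 2 13 15 7 5 11 1 12 8 4 3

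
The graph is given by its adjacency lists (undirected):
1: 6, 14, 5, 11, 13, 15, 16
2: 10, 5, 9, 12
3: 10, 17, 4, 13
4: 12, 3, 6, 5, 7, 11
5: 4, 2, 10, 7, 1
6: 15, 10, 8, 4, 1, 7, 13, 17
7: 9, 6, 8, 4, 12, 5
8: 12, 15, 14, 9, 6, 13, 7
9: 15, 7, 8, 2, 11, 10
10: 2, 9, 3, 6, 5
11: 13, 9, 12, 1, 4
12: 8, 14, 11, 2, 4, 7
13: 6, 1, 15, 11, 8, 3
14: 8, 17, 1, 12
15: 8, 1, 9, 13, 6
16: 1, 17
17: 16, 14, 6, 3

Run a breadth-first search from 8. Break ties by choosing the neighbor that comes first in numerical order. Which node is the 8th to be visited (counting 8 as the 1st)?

Visit 8; enqueue 6, 7, 9, 12, 13, 14, 15 → queue [6, 7, 9, 12, 13, 14, 15]
Visit 6; enqueue 1, 4, 10, 17 → queue [7, 9, 12, 13, 14, 15, 1, 4, 10, 17]
Visit 7; enqueue 5 → queue [9, 12, 13, 14, 15, 1, 4, 10, 17, 5]
Visit 9; enqueue 2, 11 → queue [12, 13, 14, 15, 1, 4, 10, 17, 5, 2, 11]
Visit 12 → queue [13, 14, 15, 1, 4, 10, 17, 5, 2, 11]
Visit 13; enqueue 3 → queue [14, 15, 1, 4, 10, 17, 5, 2, 11, 3]
Visit 14 → queue [15, 1, 4, 10, 17, 5, 2, 11, 3]
Visit 15 → queue [1, 4, 10, 17, 5, 2, 11, 3]
Visit 1; enqueue 16 → queue [4, 10, 17, 5, 2, 11, 3, 16]
Visit 4 → queue [10, 17, 5, 2, 11, 3, 16]
Visit 10 → queue [17, 5, 2, 11, 3, 16]
Visit 17 → queue [5, 2, 11, 3, 16]
Visit 5 → queue [2, 11, 3, 16]
Visit 2 → queue [11, 3, 16]
Visit 11 → queue [3, 16]
Visit 3 → queue [16]
Visit 16 → queue []

Visit order: 8, 6, 7, 9, 12, 13, 14, 15, 1, 4, 10, 17, 5, 2, 11, 3, 16

15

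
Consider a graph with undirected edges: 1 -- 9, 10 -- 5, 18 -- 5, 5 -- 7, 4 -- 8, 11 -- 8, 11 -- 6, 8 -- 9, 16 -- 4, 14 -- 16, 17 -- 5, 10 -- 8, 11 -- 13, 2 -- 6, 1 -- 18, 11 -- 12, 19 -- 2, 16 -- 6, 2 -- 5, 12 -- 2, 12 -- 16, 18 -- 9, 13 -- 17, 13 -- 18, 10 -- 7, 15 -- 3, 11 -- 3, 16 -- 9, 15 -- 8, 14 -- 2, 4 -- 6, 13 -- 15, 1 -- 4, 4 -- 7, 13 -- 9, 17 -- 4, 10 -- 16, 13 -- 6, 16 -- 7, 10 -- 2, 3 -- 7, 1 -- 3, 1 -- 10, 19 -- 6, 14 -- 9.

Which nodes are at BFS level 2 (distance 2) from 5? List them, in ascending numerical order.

1, 3, 4, 6, 8, 9, 12, 13, 14, 16, 19

Level 0: 5
Level 1: 2, 7, 10, 17, 18
Level 2: 1, 3, 4, 6, 8, 9, 12, 13, 14, 16, 19
Level 3: 11, 15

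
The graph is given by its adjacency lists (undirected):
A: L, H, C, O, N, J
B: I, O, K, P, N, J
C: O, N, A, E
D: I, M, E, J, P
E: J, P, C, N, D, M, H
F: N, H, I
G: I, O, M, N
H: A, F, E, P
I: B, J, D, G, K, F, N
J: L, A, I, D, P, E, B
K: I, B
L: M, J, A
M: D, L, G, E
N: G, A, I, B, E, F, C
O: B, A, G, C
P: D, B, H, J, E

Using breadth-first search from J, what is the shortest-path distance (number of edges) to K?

2

Level 0: J
Level 1: A, B, D, E, I, L, P
Level 2: C, F, G, H, K, M, N, O
K first appears at level 2.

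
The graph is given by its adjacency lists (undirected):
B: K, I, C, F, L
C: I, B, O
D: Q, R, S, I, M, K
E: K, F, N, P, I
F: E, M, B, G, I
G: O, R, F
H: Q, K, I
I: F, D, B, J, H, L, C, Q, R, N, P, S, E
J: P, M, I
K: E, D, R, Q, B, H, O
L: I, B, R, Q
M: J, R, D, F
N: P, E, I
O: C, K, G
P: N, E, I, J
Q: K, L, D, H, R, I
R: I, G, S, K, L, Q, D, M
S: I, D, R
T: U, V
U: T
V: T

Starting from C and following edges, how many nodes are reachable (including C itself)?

BFS from C visits: C, I, B, O, F, D, J, H, L, Q, R, N, P, S, E, K, G, M
Reachable nodes: 18 of 21 total.

18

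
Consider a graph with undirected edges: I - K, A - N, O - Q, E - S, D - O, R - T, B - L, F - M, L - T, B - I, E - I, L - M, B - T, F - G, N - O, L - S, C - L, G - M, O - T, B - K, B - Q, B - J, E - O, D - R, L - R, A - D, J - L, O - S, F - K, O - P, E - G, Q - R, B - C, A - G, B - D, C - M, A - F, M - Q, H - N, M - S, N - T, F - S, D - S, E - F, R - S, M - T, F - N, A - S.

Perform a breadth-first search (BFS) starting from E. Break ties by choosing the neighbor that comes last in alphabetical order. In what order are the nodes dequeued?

E, S, O, I, G, F, R, M, L, D, A, T, Q, P, N, K, B, C, J, H

Visit E; enqueue S, O, I, G, F → queue [S, O, I, G, F]
Visit S; enqueue R, M, L, D, A → queue [O, I, G, F, R, M, L, D, A]
Visit O; enqueue T, Q, P, N → queue [I, G, F, R, M, L, D, A, T, Q, P, N]
Visit I; enqueue K, B → queue [G, F, R, M, L, D, A, T, Q, P, N, K, B]
Visit G → queue [F, R, M, L, D, A, T, Q, P, N, K, B]
Visit F → queue [R, M, L, D, A, T, Q, P, N, K, B]
Visit R → queue [M, L, D, A, T, Q, P, N, K, B]
Visit M; enqueue C → queue [L, D, A, T, Q, P, N, K, B, C]
Visit L; enqueue J → queue [D, A, T, Q, P, N, K, B, C, J]
Visit D → queue [A, T, Q, P, N, K, B, C, J]
Visit A → queue [T, Q, P, N, K, B, C, J]
Visit T → queue [Q, P, N, K, B, C, J]
Visit Q → queue [P, N, K, B, C, J]
Visit P → queue [N, K, B, C, J]
Visit N; enqueue H → queue [K, B, C, J, H]
Visit K → queue [B, C, J, H]
Visit B → queue [C, J, H]
Visit C → queue [J, H]
Visit J → queue [H]
Visit H → queue []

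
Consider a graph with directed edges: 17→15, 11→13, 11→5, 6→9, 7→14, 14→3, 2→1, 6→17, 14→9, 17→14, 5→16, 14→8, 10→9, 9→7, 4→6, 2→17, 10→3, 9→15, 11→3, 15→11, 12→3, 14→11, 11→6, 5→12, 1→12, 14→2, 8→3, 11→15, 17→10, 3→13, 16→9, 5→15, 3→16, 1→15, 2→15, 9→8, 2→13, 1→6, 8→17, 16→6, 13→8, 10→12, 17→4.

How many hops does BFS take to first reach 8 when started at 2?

Level 0: 2
Level 1: 1, 13, 15, 17
Level 2: 4, 6, 8, 10, 11, 12, 14
Level 3: 3, 5, 9
Level 4: 7, 16
8 first appears at level 2.

2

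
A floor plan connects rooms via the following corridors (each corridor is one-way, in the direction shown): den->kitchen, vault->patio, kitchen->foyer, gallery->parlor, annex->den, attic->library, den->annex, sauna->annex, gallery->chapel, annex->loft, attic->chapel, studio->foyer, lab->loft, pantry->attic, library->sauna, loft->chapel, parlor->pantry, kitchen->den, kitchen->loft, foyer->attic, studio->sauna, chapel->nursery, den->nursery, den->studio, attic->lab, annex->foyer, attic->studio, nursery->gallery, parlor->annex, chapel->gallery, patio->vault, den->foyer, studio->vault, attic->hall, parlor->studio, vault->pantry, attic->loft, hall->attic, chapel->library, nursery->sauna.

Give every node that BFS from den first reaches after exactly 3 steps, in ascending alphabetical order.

chapel, hall, lab, library, pantry, parlor, patio

Level 0: den
Level 1: annex, foyer, kitchen, nursery, studio
Level 2: attic, gallery, loft, sauna, vault
Level 3: chapel, hall, lab, library, pantry, parlor, patio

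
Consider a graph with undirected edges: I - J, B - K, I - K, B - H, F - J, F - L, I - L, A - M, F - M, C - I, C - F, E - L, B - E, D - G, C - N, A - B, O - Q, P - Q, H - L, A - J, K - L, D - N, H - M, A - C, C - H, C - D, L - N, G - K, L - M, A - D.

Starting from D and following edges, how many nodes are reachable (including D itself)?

14

BFS from D visits: D, N, G, C, A, L, K, I, H, F, M, J, B, E
Reachable nodes: 14 of 17 total.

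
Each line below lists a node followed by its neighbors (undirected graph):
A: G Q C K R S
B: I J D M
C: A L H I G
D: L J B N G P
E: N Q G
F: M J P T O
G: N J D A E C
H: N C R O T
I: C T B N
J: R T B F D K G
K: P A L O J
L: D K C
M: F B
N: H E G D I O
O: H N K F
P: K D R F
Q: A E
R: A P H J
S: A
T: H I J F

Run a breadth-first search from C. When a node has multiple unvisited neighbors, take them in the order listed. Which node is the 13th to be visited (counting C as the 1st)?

O

Visit C; enqueue A, L, H, I, G → queue [A, L, H, I, G]
Visit A; enqueue Q, K, R, S → queue [L, H, I, G, Q, K, R, S]
Visit L; enqueue D → queue [H, I, G, Q, K, R, S, D]
Visit H; enqueue N, O, T → queue [I, G, Q, K, R, S, D, N, O, T]
Visit I; enqueue B → queue [G, Q, K, R, S, D, N, O, T, B]
Visit G; enqueue J, E → queue [Q, K, R, S, D, N, O, T, B, J, E]
Visit Q → queue [K, R, S, D, N, O, T, B, J, E]
Visit K; enqueue P → queue [R, S, D, N, O, T, B, J, E, P]
Visit R → queue [S, D, N, O, T, B, J, E, P]
Visit S → queue [D, N, O, T, B, J, E, P]
Visit D → queue [N, O, T, B, J, E, P]
Visit N → queue [O, T, B, J, E, P]
Visit O; enqueue F → queue [T, B, J, E, P, F]
Visit T → queue [B, J, E, P, F]
Visit B; enqueue M → queue [J, E, P, F, M]
Visit J → queue [E, P, F, M]
Visit E → queue [P, F, M]
Visit P → queue [F, M]
Visit F → queue [M]
Visit M → queue []

Visit order: C, A, L, H, I, G, Q, K, R, S, D, N, O, T, B, J, E, P, F, M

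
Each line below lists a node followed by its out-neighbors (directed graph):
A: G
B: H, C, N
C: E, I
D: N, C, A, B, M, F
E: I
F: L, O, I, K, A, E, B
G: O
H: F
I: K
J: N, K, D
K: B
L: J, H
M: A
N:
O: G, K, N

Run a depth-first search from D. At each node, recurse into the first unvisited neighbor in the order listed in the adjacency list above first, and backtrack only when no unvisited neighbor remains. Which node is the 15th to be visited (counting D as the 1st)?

M

Visit D
D → N
D → C
C → E
E → I
I → K
K → B
B → H
H → F
F → L
L → J
F → O
O → G
F → A
D → M

Visit order: D, N, C, E, I, K, B, H, F, L, J, O, G, A, M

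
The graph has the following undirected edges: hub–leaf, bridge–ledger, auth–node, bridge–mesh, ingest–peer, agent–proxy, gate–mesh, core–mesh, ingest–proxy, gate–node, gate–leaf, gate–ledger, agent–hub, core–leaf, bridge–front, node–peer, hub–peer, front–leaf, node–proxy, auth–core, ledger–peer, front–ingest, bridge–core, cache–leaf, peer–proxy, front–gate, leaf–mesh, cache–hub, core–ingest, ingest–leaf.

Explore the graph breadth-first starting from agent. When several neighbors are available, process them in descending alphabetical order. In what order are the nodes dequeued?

Visit agent; enqueue proxy, hub → queue [proxy, hub]
Visit proxy; enqueue peer, node, ingest → queue [hub, peer, node, ingest]
Visit hub; enqueue leaf, cache → queue [peer, node, ingest, leaf, cache]
Visit peer; enqueue ledger → queue [node, ingest, leaf, cache, ledger]
Visit node; enqueue gate, auth → queue [ingest, leaf, cache, ledger, gate, auth]
Visit ingest; enqueue front, core → queue [leaf, cache, ledger, gate, auth, front, core]
Visit leaf; enqueue mesh → queue [cache, ledger, gate, auth, front, core, mesh]
Visit cache → queue [ledger, gate, auth, front, core, mesh]
Visit ledger; enqueue bridge → queue [gate, auth, front, core, mesh, bridge]
Visit gate → queue [auth, front, core, mesh, bridge]
Visit auth → queue [front, core, mesh, bridge]
Visit front → queue [core, mesh, bridge]
Visit core → queue [mesh, bridge]
Visit mesh → queue [bridge]
Visit bridge → queue []

agent → proxy → hub → peer → node → ingest → leaf → cache → ledger → gate → auth → front → core → mesh → bridge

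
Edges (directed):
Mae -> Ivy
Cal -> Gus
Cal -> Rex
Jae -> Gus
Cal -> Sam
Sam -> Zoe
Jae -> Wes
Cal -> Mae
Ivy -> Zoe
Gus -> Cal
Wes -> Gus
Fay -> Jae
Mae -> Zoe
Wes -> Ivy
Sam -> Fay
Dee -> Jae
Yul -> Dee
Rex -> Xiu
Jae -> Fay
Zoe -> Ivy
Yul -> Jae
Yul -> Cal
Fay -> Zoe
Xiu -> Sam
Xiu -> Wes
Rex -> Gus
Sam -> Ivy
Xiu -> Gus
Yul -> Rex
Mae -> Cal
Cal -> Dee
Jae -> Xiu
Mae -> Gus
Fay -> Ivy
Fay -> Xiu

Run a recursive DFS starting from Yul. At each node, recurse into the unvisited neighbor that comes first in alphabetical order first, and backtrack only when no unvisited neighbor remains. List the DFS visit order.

Yul → Cal → Dee → Jae → Fay → Ivy → Zoe → Xiu → Gus → Sam → Wes → Mae → Rex

Visit Yul
Yul → Cal
Cal → Dee
Dee → Jae
Jae → Fay
Fay → Ivy
Ivy → Zoe
Fay → Xiu
Xiu → Gus
Xiu → Sam
Xiu → Wes
Cal → Mae
Cal → Rex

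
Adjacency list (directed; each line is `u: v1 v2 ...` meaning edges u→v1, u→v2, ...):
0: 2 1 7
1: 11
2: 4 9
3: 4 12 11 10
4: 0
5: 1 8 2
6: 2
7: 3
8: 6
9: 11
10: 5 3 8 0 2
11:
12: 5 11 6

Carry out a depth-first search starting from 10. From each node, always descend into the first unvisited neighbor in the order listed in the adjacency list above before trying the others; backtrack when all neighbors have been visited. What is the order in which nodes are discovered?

10 → 5 → 1 → 11 → 8 → 6 → 2 → 4 → 0 → 7 → 3 → 12 → 9

Visit 10
10 → 5
5 → 1
1 → 11
5 → 8
8 → 6
6 → 2
2 → 4
4 → 0
0 → 7
7 → 3
3 → 12
2 → 9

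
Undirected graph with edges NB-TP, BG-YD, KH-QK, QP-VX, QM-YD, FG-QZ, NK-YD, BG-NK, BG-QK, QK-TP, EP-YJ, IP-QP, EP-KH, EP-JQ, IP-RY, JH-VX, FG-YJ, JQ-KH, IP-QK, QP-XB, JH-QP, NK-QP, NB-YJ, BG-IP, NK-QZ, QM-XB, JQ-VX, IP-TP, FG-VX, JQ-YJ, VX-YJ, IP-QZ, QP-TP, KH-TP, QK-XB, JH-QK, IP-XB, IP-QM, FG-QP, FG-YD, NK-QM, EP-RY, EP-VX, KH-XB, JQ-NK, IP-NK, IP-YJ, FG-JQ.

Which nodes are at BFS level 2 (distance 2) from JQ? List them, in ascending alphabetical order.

Level 0: JQ
Level 1: EP, FG, KH, NK, VX, YJ
Level 2: BG, IP, JH, NB, QK, QM, QP, QZ, RY, TP, XB, YD

BG, IP, JH, NB, QK, QM, QP, QZ, RY, TP, XB, YD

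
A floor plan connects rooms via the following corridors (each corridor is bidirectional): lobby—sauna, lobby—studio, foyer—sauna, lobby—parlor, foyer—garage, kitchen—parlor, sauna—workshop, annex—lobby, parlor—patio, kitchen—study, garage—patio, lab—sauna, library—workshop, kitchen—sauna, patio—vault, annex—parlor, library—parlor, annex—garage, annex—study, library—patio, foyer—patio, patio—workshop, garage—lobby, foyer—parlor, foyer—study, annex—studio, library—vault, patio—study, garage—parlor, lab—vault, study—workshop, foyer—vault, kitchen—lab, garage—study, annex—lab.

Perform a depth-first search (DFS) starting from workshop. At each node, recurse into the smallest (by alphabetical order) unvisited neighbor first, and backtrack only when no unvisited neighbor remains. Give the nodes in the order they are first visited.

Visit workshop
workshop → library
library → parlor
parlor → annex
annex → garage
garage → foyer
foyer → patio
patio → study
study → kitchen
kitchen → lab
lab → sauna
sauna → lobby
lobby → studio
lab → vault

workshop library parlor annex garage foyer patio study kitchen lab sauna lobby studio vault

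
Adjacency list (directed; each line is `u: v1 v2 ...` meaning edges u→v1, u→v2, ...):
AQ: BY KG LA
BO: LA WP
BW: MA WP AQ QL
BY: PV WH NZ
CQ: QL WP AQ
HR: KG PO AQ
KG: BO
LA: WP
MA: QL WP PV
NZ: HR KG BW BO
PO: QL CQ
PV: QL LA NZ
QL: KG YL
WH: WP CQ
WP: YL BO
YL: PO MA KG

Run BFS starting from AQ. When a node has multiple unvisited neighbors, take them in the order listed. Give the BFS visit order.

Visit AQ; enqueue BY, KG, LA → queue [BY, KG, LA]
Visit BY; enqueue PV, WH, NZ → queue [KG, LA, PV, WH, NZ]
Visit KG; enqueue BO → queue [LA, PV, WH, NZ, BO]
Visit LA; enqueue WP → queue [PV, WH, NZ, BO, WP]
Visit PV; enqueue QL → queue [WH, NZ, BO, WP, QL]
Visit WH; enqueue CQ → queue [NZ, BO, WP, QL, CQ]
Visit NZ; enqueue HR, BW → queue [BO, WP, QL, CQ, HR, BW]
Visit BO → queue [WP, QL, CQ, HR, BW]
Visit WP; enqueue YL → queue [QL, CQ, HR, BW, YL]
Visit QL → queue [CQ, HR, BW, YL]
Visit CQ → queue [HR, BW, YL]
Visit HR; enqueue PO → queue [BW, YL, PO]
Visit BW; enqueue MA → queue [YL, PO, MA]
Visit YL → queue [PO, MA]
Visit PO → queue [MA]
Visit MA → queue []

AQ, BY, KG, LA, PV, WH, NZ, BO, WP, QL, CQ, HR, BW, YL, PO, MA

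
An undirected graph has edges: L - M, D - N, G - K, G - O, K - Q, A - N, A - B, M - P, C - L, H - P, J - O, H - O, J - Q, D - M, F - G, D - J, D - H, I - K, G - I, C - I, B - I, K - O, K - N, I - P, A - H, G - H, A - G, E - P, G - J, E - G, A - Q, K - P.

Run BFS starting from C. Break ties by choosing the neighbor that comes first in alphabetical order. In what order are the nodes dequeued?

C → I → L → B → G → K → P → M → A → E → F → H → J → O → N → Q → D

Visit C; enqueue I, L → queue [I, L]
Visit I; enqueue B, G, K, P → queue [L, B, G, K, P]
Visit L; enqueue M → queue [B, G, K, P, M]
Visit B; enqueue A → queue [G, K, P, M, A]
Visit G; enqueue E, F, H, J, O → queue [K, P, M, A, E, F, H, J, O]
Visit K; enqueue N, Q → queue [P, M, A, E, F, H, J, O, N, Q]
Visit P → queue [M, A, E, F, H, J, O, N, Q]
Visit M; enqueue D → queue [A, E, F, H, J, O, N, Q, D]
Visit A → queue [E, F, H, J, O, N, Q, D]
Visit E → queue [F, H, J, O, N, Q, D]
Visit F → queue [H, J, O, N, Q, D]
Visit H → queue [J, O, N, Q, D]
Visit J → queue [O, N, Q, D]
Visit O → queue [N, Q, D]
Visit N → queue [Q, D]
Visit Q → queue [D]
Visit D → queue []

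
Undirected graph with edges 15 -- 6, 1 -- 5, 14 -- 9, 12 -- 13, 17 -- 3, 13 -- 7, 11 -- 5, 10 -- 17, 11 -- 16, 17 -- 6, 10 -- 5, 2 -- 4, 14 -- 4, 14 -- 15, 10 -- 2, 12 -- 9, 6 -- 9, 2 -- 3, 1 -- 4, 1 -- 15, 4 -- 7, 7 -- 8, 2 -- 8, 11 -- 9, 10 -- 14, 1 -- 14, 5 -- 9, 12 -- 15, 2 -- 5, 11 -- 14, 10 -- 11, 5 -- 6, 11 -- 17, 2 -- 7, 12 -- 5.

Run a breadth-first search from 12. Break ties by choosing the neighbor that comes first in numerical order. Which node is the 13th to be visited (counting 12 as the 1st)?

Visit 12; enqueue 5, 9, 13, 15 → queue [5, 9, 13, 15]
Visit 5; enqueue 1, 2, 6, 10, 11 → queue [9, 13, 15, 1, 2, 6, 10, 11]
Visit 9; enqueue 14 → queue [13, 15, 1, 2, 6, 10, 11, 14]
Visit 13; enqueue 7 → queue [15, 1, 2, 6, 10, 11, 14, 7]
Visit 15 → queue [1, 2, 6, 10, 11, 14, 7]
Visit 1; enqueue 4 → queue [2, 6, 10, 11, 14, 7, 4]
Visit 2; enqueue 3, 8 → queue [6, 10, 11, 14, 7, 4, 3, 8]
Visit 6; enqueue 17 → queue [10, 11, 14, 7, 4, 3, 8, 17]
Visit 10 → queue [11, 14, 7, 4, 3, 8, 17]
Visit 11; enqueue 16 → queue [14, 7, 4, 3, 8, 17, 16]
Visit 14 → queue [7, 4, 3, 8, 17, 16]
Visit 7 → queue [4, 3, 8, 17, 16]
Visit 4 → queue [3, 8, 17, 16]
Visit 3 → queue [8, 17, 16]
Visit 8 → queue [17, 16]
Visit 17 → queue [16]
Visit 16 → queue []

Visit order: 12, 5, 9, 13, 15, 1, 2, 6, 10, 11, 14, 7, 4, 3, 8, 17, 16

4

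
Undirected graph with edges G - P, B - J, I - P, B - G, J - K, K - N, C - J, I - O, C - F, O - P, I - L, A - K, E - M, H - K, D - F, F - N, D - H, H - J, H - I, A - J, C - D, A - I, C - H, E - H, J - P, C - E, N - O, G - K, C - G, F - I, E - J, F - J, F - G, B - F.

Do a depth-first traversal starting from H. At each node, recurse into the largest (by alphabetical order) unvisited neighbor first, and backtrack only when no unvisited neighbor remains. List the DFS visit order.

Visit H
H → K
K → N
N → O
O → P
P → J
J → F
F → I
I → L
I → A
F → G
G → C
C → E
E → M
C → D
G → B

H, K, N, O, P, J, F, I, L, A, G, C, E, M, D, B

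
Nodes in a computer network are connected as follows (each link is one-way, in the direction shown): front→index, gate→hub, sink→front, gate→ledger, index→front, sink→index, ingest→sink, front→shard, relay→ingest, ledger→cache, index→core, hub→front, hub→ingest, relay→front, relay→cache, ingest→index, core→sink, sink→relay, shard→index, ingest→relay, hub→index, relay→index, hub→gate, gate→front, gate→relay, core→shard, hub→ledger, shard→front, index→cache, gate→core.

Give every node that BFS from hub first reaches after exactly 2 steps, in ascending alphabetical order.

cache, core, relay, shard, sink

Level 0: hub
Level 1: front, gate, index, ingest, ledger
Level 2: cache, core, relay, shard, sink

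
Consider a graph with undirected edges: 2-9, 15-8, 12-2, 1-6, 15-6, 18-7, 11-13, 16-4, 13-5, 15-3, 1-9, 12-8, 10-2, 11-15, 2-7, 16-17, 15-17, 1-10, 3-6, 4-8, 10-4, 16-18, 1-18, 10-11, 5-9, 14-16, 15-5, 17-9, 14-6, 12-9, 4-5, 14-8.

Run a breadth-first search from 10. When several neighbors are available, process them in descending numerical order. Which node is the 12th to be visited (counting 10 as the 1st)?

Visit 10; enqueue 11, 4, 2, 1 → queue [11, 4, 2, 1]
Visit 11; enqueue 15, 13 → queue [4, 2, 1, 15, 13]
Visit 4; enqueue 16, 8, 5 → queue [2, 1, 15, 13, 16, 8, 5]
Visit 2; enqueue 12, 9, 7 → queue [1, 15, 13, 16, 8, 5, 12, 9, 7]
Visit 1; enqueue 18, 6 → queue [15, 13, 16, 8, 5, 12, 9, 7, 18, 6]
Visit 15; enqueue 17, 3 → queue [13, 16, 8, 5, 12, 9, 7, 18, 6, 17, 3]
Visit 13 → queue [16, 8, 5, 12, 9, 7, 18, 6, 17, 3]
Visit 16; enqueue 14 → queue [8, 5, 12, 9, 7, 18, 6, 17, 3, 14]
Visit 8 → queue [5, 12, 9, 7, 18, 6, 17, 3, 14]
Visit 5 → queue [12, 9, 7, 18, 6, 17, 3, 14]
Visit 12 → queue [9, 7, 18, 6, 17, 3, 14]
Visit 9 → queue [7, 18, 6, 17, 3, 14]
Visit 7 → queue [18, 6, 17, 3, 14]
Visit 18 → queue [6, 17, 3, 14]
Visit 6 → queue [17, 3, 14]
Visit 17 → queue [3, 14]
Visit 3 → queue [14]
Visit 14 → queue []

Visit order: 10, 11, 4, 2, 1, 15, 13, 16, 8, 5, 12, 9, 7, 18, 6, 17, 3, 14

9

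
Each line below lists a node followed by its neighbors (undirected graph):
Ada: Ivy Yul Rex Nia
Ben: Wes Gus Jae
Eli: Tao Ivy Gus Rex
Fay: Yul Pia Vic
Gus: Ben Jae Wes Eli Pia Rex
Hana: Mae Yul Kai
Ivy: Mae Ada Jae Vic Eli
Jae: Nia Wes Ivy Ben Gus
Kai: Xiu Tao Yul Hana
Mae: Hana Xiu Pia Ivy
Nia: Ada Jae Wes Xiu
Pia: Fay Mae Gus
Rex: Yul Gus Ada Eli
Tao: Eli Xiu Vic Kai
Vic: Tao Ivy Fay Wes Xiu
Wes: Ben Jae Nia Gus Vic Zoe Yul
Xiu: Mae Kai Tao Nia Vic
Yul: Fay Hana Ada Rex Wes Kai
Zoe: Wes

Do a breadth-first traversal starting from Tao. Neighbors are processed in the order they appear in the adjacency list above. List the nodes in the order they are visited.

Visit Tao; enqueue Eli, Xiu, Vic, Kai → queue [Eli, Xiu, Vic, Kai]
Visit Eli; enqueue Ivy, Gus, Rex → queue [Xiu, Vic, Kai, Ivy, Gus, Rex]
Visit Xiu; enqueue Mae, Nia → queue [Vic, Kai, Ivy, Gus, Rex, Mae, Nia]
Visit Vic; enqueue Fay, Wes → queue [Kai, Ivy, Gus, Rex, Mae, Nia, Fay, Wes]
Visit Kai; enqueue Yul, Hana → queue [Ivy, Gus, Rex, Mae, Nia, Fay, Wes, Yul, Hana]
Visit Ivy; enqueue Ada, Jae → queue [Gus, Rex, Mae, Nia, Fay, Wes, Yul, Hana, Ada, Jae]
Visit Gus; enqueue Ben, Pia → queue [Rex, Mae, Nia, Fay, Wes, Yul, Hana, Ada, Jae, Ben, Pia]
Visit Rex → queue [Mae, Nia, Fay, Wes, Yul, Hana, Ada, Jae, Ben, Pia]
Visit Mae → queue [Nia, Fay, Wes, Yul, Hana, Ada, Jae, Ben, Pia]
Visit Nia → queue [Fay, Wes, Yul, Hana, Ada, Jae, Ben, Pia]
Visit Fay → queue [Wes, Yul, Hana, Ada, Jae, Ben, Pia]
Visit Wes; enqueue Zoe → queue [Yul, Hana, Ada, Jae, Ben, Pia, Zoe]
Visit Yul → queue [Hana, Ada, Jae, Ben, Pia, Zoe]
Visit Hana → queue [Ada, Jae, Ben, Pia, Zoe]
Visit Ada → queue [Jae, Ben, Pia, Zoe]
Visit Jae → queue [Ben, Pia, Zoe]
Visit Ben → queue [Pia, Zoe]
Visit Pia → queue [Zoe]
Visit Zoe → queue []

Tao → Eli → Xiu → Vic → Kai → Ivy → Gus → Rex → Mae → Nia → Fay → Wes → Yul → Hana → Ada → Jae → Ben → Pia → Zoe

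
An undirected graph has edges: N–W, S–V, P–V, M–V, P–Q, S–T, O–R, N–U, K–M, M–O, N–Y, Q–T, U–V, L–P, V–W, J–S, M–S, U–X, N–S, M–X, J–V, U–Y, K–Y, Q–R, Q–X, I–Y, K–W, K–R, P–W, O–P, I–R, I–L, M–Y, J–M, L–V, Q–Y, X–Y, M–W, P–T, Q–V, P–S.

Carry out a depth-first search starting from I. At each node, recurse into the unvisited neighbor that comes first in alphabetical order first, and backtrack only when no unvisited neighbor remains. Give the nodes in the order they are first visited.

Visit I
I → L
L → P
P → O
O → M
M → J
J → S
S → N
N → U
U → V
V → Q
Q → R
R → K
K → W
K → Y
Y → X
Q → T

I → L → P → O → M → J → S → N → U → V → Q → R → K → W → Y → X → T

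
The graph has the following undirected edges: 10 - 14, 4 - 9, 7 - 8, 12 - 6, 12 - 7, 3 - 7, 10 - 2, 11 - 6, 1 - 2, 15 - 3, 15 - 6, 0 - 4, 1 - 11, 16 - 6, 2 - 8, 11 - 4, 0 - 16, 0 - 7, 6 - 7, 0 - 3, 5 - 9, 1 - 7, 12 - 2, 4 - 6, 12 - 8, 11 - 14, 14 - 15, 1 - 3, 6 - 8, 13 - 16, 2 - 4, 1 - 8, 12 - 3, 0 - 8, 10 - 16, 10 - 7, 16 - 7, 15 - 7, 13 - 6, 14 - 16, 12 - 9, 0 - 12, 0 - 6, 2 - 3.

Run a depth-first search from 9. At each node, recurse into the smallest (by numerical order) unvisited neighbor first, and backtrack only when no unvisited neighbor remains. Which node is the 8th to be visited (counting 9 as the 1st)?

Visit 9
9 → 4
4 → 0
0 → 3
3 → 1
1 → 2
2 → 8
8 → 6
6 → 7
7 → 10
10 → 14
14 → 11
14 → 15
14 → 16
16 → 13
7 → 12
9 → 5

Visit order: 9, 4, 0, 3, 1, 2, 8, 6, 7, 10, 14, 11, 15, 16, 13, 12, 5

6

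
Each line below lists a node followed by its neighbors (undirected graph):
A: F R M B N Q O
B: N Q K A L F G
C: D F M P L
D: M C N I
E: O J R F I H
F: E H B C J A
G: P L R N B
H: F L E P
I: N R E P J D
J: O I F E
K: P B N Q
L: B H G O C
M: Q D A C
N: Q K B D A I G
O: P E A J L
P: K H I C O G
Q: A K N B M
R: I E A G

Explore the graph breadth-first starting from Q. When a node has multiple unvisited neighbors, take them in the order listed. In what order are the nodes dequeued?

Q -> A -> K -> N -> B -> M -> F -> R -> O -> P -> D -> I -> G -> L -> C -> E -> H -> J

Visit Q; enqueue A, K, N, B, M → queue [A, K, N, B, M]
Visit A; enqueue F, R, O → queue [K, N, B, M, F, R, O]
Visit K; enqueue P → queue [N, B, M, F, R, O, P]
Visit N; enqueue D, I, G → queue [B, M, F, R, O, P, D, I, G]
Visit B; enqueue L → queue [M, F, R, O, P, D, I, G, L]
Visit M; enqueue C → queue [F, R, O, P, D, I, G, L, C]
Visit F; enqueue E, H, J → queue [R, O, P, D, I, G, L, C, E, H, J]
Visit R → queue [O, P, D, I, G, L, C, E, H, J]
Visit O → queue [P, D, I, G, L, C, E, H, J]
Visit P → queue [D, I, G, L, C, E, H, J]
Visit D → queue [I, G, L, C, E, H, J]
Visit I → queue [G, L, C, E, H, J]
Visit G → queue [L, C, E, H, J]
Visit L → queue [C, E, H, J]
Visit C → queue [E, H, J]
Visit E → queue [H, J]
Visit H → queue [J]
Visit J → queue []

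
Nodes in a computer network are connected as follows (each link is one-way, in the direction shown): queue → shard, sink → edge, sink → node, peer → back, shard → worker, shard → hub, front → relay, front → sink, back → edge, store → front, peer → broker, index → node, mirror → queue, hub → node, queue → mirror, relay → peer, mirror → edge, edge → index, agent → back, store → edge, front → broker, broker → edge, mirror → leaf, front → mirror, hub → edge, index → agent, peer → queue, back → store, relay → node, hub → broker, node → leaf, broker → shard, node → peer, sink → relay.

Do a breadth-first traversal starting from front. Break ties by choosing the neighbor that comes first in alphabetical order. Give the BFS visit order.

front → broker → mirror → relay → sink → edge → shard → leaf → queue → node → peer → index → hub → worker → back → agent → store

Visit front; enqueue broker, mirror, relay, sink → queue [broker, mirror, relay, sink]
Visit broker; enqueue edge, shard → queue [mirror, relay, sink, edge, shard]
Visit mirror; enqueue leaf, queue → queue [relay, sink, edge, shard, leaf, queue]
Visit relay; enqueue node, peer → queue [sink, edge, shard, leaf, queue, node, peer]
Visit sink → queue [edge, shard, leaf, queue, node, peer]
Visit edge; enqueue index → queue [shard, leaf, queue, node, peer, index]
Visit shard; enqueue hub, worker → queue [leaf, queue, node, peer, index, hub, worker]
Visit leaf → queue [queue, node, peer, index, hub, worker]
Visit queue → queue [node, peer, index, hub, worker]
Visit node → queue [peer, index, hub, worker]
Visit peer; enqueue back → queue [index, hub, worker, back]
Visit index; enqueue agent → queue [hub, worker, back, agent]
Visit hub → queue [worker, back, agent]
Visit worker → queue [back, agent]
Visit back; enqueue store → queue [agent, store]
Visit agent → queue [store]
Visit store → queue []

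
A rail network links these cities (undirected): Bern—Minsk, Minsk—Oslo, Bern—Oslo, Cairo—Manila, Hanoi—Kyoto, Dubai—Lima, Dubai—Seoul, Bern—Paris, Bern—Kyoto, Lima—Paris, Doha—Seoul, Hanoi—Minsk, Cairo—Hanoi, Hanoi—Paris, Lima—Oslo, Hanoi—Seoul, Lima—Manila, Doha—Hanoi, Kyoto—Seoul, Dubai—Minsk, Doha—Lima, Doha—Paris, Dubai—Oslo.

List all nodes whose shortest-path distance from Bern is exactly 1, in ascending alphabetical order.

Kyoto, Minsk, Oslo, Paris

Level 0: Bern
Level 1: Kyoto, Minsk, Oslo, Paris
Level 2: Doha, Dubai, Hanoi, Lima, Seoul
Level 3: Cairo, Manila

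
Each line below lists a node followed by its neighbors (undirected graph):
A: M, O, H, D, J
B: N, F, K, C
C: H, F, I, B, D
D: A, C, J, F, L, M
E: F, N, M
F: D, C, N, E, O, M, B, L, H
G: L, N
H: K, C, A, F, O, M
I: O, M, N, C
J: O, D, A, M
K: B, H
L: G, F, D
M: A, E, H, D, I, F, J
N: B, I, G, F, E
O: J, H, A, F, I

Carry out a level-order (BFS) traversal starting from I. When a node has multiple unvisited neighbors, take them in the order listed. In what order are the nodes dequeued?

Visit I; enqueue O, M, N, C → queue [O, M, N, C]
Visit O; enqueue J, H, A, F → queue [M, N, C, J, H, A, F]
Visit M; enqueue E, D → queue [N, C, J, H, A, F, E, D]
Visit N; enqueue B, G → queue [C, J, H, A, F, E, D, B, G]
Visit C → queue [J, H, A, F, E, D, B, G]
Visit J → queue [H, A, F, E, D, B, G]
Visit H; enqueue K → queue [A, F, E, D, B, G, K]
Visit A → queue [F, E, D, B, G, K]
Visit F; enqueue L → queue [E, D, B, G, K, L]
Visit E → queue [D, B, G, K, L]
Visit D → queue [B, G, K, L]
Visit B → queue [G, K, L]
Visit G → queue [K, L]
Visit K → queue [L]
Visit L → queue []

I → O → M → N → C → J → H → A → F → E → D → B → G → K → L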